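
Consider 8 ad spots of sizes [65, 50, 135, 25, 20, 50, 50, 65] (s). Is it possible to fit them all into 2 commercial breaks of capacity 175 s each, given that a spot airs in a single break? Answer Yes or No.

Total = 460 s; ⌈460/175⌉ = 3.
At least 3 commercial breaks are required, but only 2 are allowed.

No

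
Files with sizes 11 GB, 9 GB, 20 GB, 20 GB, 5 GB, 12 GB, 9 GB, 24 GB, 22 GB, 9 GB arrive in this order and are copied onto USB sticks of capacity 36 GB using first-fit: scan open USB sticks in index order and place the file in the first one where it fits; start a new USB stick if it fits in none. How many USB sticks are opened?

  11 → USB stick 1 (new)  [load 11/36]
  9 → USB stick 1  [load 20/36]
  20 → USB stick 2 (new)  [load 20/36]
  20 → USB stick 3 (new)  [load 20/36]
  5 → USB stick 1  [load 25/36]
  12 → USB stick 2  [load 32/36]
  9 → USB stick 1  [load 34/36]
  24 → USB stick 4 (new)  [load 24/36]
  22 → USB stick 5 (new)  [load 22/36]
  9 → USB stick 3  [load 29/36]
5 USB sticks opened.

5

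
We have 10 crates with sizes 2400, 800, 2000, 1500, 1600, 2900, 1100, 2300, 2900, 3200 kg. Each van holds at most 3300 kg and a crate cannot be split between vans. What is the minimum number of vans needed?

Total = 3200 + 2900 + 2900 + 2400 + 2300 + 2000 + 1600 + 1500 + 1100 + 800 = 20700 kg.
Lower bound: ⌈20700/3300⌉ = 7 vans.
A packing using 7 vans:
  van 1: 3200 = 3200
  van 2: 2900 = 2900
  van 3: 2900 = 2900
  van 4: 2400 + 800 = 3200
  van 5: 2300 = 2300
  van 6: 2000 + 1100 = 3100
  van 7: 1600 + 1500 = 3100
This matches the lower bound, so 7 is optimal.

7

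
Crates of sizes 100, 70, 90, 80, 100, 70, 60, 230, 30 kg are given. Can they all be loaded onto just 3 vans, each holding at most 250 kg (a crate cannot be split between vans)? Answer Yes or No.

Total = 830 kg; ⌈830/250⌉ = 4.
At least 4 vans are required, but only 3 are allowed.

No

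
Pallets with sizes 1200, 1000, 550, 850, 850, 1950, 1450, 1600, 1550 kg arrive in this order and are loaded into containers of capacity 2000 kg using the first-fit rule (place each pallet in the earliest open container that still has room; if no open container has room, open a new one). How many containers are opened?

7

  1200 → container 1 (new)  [load 1200/2000]
  1000 → container 2 (new)  [load 1000/2000]
  550 → container 1  [load 1750/2000]
  850 → container 2  [load 1850/2000]
  850 → container 3 (new)  [load 850/2000]
  1950 → container 4 (new)  [load 1950/2000]
  1450 → container 5 (new)  [load 1450/2000]
  1600 → container 6 (new)  [load 1600/2000]
  1550 → container 7 (new)  [load 1550/2000]
7 containers opened.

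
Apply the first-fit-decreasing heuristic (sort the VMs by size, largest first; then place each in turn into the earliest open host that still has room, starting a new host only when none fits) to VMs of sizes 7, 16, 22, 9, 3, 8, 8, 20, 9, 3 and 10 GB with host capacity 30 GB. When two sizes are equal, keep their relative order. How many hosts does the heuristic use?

4

Sorted descending: 22, 20, 16, 10, 9, 9, 8, 8, 7, 3, 3.
  22 → host 1 (new)  [load 22/30]
  20 → host 2 (new)  [load 20/30]
  16 → host 3 (new)  [load 16/30]
  10 → host 2  [load 30/30]
  9 → host 3  [load 25/30]
  9 → host 4 (new)  [load 9/30]
  8 → host 1  [load 30/30]
  8 → host 4  [load 17/30]
  7 → host 4  [load 24/30]
  3 → host 3  [load 28/30]
  3 → host 4  [load 27/30]
4 hosts opened.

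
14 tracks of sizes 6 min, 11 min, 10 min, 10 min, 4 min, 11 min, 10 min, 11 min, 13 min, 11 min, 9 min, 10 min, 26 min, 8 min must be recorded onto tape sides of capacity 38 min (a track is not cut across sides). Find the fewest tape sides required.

Total = 26 + 13 + 11 + 11 + 11 + 11 + 10 + 10 + 10 + 10 + 9 + 8 + 6 + 4 = 150 min.
Lower bound: ⌈150/38⌉ = 4 tape sides.
A packing using 4 tape sides:
  side 1: 26 + 11 = 37
  side 2: 13 + 11 + 10 + 4 = 38
  side 3: 11 + 11 + 10 + 6 = 38
  side 4: 10 + 10 + 9 + 8 = 37
This matches the lower bound, so 4 is optimal.

4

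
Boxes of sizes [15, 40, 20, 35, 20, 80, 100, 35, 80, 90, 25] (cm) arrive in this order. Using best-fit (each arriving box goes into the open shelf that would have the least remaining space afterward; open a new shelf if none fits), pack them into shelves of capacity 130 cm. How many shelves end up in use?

  15 → shelf 1 (new)  [load 15/130]
  40 → shelf 1  [load 55/130]
  20 → shelf 1  [load 75/130]
  35 → shelf 1  [load 110/130]
  20 → shelf 1  [load 130/130]
  80 → shelf 2 (new)  [load 80/130]
  100 → shelf 3 (new)  [load 100/130]
  35 → shelf 2  [load 115/130]
  80 → shelf 4 (new)  [load 80/130]
  90 → shelf 5 (new)  [load 90/130]
  25 → shelf 3  [load 125/130]
5 shelves opened.

5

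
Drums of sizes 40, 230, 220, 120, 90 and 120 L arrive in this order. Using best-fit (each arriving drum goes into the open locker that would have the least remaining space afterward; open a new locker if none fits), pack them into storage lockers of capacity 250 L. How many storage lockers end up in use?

  40 → locker 1 (new)  [load 40/250]
  230 → locker 2 (new)  [load 230/250]
  220 → locker 3 (new)  [load 220/250]
  120 → locker 1  [load 160/250]
  90 → locker 1  [load 250/250]
  120 → locker 4 (new)  [load 120/250]
4 storage lockers opened.

4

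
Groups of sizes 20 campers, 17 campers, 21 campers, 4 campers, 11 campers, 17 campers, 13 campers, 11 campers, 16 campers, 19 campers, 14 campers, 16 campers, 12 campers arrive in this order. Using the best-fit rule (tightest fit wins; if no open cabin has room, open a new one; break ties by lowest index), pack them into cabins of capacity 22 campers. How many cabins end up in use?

11

  20 → cabin 1 (new)  [load 20/22]
  17 → cabin 2 (new)  [load 17/22]
  21 → cabin 3 (new)  [load 21/22]
  4 → cabin 2  [load 21/22]
  11 → cabin 4 (new)  [load 11/22]
  17 → cabin 5 (new)  [load 17/22]
  13 → cabin 6 (new)  [load 13/22]
  11 → cabin 4  [load 22/22]
  16 → cabin 7 (new)  [load 16/22]
  19 → cabin 8 (new)  [load 19/22]
  14 → cabin 9 (new)  [load 14/22]
  16 → cabin 10 (new)  [load 16/22]
  12 → cabin 11 (new)  [load 12/22]
11 cabins opened.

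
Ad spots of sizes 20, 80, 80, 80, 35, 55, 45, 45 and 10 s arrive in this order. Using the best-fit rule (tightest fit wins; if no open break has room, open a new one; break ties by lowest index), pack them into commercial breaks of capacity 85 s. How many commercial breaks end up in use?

7

  20 → break 1 (new)  [load 20/85]
  80 → break 2 (new)  [load 80/85]
  80 → break 3 (new)  [load 80/85]
  80 → break 4 (new)  [load 80/85]
  35 → break 1  [load 55/85]
  55 → break 5 (new)  [load 55/85]
  45 → break 6 (new)  [load 45/85]
  45 → break 7 (new)  [load 45/85]
  10 → break 1  [load 65/85]
7 commercial breaks opened.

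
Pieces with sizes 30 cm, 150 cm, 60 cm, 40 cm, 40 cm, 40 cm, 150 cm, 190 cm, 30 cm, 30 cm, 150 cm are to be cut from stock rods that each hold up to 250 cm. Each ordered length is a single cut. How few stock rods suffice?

4

Total = 190 + 150 + 150 + 150 + 60 + 40 + 40 + 40 + 30 + 30 + 30 = 910 cm.
Lower bound: ⌈910/250⌉ = 4 stock rods.
A packing using 4 stock rods:
  stock rod 1: 190 + 60 = 250
  stock rod 2: 150 + 40 + 40 = 230
  stock rod 3: 150 + 40 + 30 + 30 = 250
  stock rod 4: 150 + 30 = 180
This matches the lower bound, so 4 is optimal.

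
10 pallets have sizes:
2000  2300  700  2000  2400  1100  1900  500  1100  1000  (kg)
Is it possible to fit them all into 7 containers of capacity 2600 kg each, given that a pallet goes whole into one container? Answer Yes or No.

A valid assignment using 7 containers:
  container 1: 2400 = 2400
  container 2: 2300 = 2300
  container 3: 2000 + 500 = 2500
  container 4: 2000 = 2000
  container 5: 1900 + 700 = 2600
  container 6: 1100 + 1100 = 2200
  container 7: 1000 = 1000
Every load is within 2600 kg, so 7 containers suffice.

Yes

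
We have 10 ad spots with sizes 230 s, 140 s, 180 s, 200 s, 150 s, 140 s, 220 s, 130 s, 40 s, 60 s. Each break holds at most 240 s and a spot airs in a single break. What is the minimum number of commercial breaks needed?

8

Total = 230 + 220 + 200 + 180 + 150 + 140 + 140 + 130 + 60 + 40 = 1490 s.
Lower bound: ⌈1490/240⌉ = 7 commercial breaks.
Also, 8 ad spots each exceed 120 s, and no two of those can share a break, so at least 8 commercial breaks are needed.
A packing using 8 commercial breaks:
  break 1: 230 = 230
  break 2: 220 = 220
  break 3: 200 + 40 = 240
  break 4: 180 + 60 = 240
  break 5: 150 = 150
  break 6: 140 = 140
  break 7: 140 = 140
  break 8: 130 = 130
This matches the lower bound, so 8 is optimal.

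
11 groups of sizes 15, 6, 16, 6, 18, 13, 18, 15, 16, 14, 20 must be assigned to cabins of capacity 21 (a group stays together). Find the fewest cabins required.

9

Total = 20 + 18 + 18 + 16 + 16 + 15 + 15 + 14 + 13 + 6 + 6 = 157.
Lower bound: ⌈157/21⌉ = 8 cabins.
Also, 9 groups each exceed 21/2, and no two of those can share a cabin, so at least 9 cabins are needed.
A packing using 9 cabins:
  cabin 1: 20 = 20
  cabin 2: 18 = 18
  cabin 3: 18 = 18
  cabin 4: 16 = 16
  cabin 5: 16 = 16
  cabin 6: 15 + 6 = 21
  cabin 7: 15 + 6 = 21
  cabin 8: 14 = 14
  cabin 9: 13 = 13
This matches the lower bound, so 9 is optimal.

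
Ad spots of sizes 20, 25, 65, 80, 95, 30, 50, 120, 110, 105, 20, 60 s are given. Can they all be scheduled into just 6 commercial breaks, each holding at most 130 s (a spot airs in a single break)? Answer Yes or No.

Total = 780 s; ⌈780/130⌉ = 6.
The bound of 6 does not rule out 6, but exhaustive search shows no assignment into 6 commercial breaks of capacity 130 s exists — the minimum is 7.

No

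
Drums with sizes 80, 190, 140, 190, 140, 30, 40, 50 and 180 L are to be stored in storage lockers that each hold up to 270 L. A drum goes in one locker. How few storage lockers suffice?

5

Total = 190 + 190 + 180 + 140 + 140 + 80 + 50 + 40 + 30 = 1040 L.
Lower bound: ⌈1040/270⌉ = 4 storage lockers.
Also, 5 drums each exceed 135 L, and no two of those can share a locker, so at least 5 storage lockers are needed.
A packing using 5 storage lockers:
  locker 1: 190 + 80 = 270
  locker 2: 190 + 50 + 30 = 270
  locker 3: 180 + 40 = 220
  locker 4: 140 = 140
  locker 5: 140 = 140
This matches the lower bound, so 5 is optimal.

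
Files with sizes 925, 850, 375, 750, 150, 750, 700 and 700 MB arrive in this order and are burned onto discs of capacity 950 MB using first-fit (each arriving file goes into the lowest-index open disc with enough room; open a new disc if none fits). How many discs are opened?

7

  925 → disc 1 (new)  [load 925/950]
  850 → disc 2 (new)  [load 850/950]
  375 → disc 3 (new)  [load 375/950]
  750 → disc 4 (new)  [load 750/950]
  150 → disc 3  [load 525/950]
  750 → disc 5 (new)  [load 750/950]
  700 → disc 6 (new)  [load 700/950]
  700 → disc 7 (new)  [load 700/950]
7 discs opened.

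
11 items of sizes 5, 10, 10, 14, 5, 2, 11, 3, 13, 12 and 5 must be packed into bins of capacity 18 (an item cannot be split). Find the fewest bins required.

Total = 14 + 13 + 12 + 11 + 10 + 10 + 5 + 5 + 5 + 3 + 2 = 90.
Lower bound: ⌈90/18⌉ = 5 bins.
Also, 6 items each exceed 9, and no two of those can share a bin, so at least 6 bins are needed.
A packing using 6 bins:
  bin 1: 14 + 3 = 17
  bin 2: 13 + 5 = 18
  bin 3: 12 + 5 = 17
  bin 4: 11 + 5 + 2 = 18
  bin 5: 10 = 10
  bin 6: 10 = 10
This matches the lower bound, so 6 is optimal.

6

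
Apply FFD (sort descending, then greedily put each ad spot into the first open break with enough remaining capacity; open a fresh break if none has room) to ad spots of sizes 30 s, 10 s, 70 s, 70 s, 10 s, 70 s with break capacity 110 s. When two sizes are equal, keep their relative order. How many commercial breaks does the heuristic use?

Sorted descending: 70, 70, 70, 30, 10, 10.
  70 → break 1 (new)  [load 70/110]
  70 → break 2 (new)  [load 70/110]
  70 → break 3 (new)  [load 70/110]
  30 → break 1  [load 100/110]
  10 → break 1  [load 110/110]
  10 → break 2  [load 80/110]
3 commercial breaks opened.

3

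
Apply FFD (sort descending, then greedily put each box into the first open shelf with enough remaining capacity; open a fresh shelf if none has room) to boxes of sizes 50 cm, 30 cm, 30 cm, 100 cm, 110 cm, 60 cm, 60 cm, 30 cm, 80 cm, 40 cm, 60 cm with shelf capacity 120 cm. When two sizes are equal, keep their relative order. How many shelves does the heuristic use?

Sorted descending: 110, 100, 80, 60, 60, 60, 50, 40, 30, 30, 30.
  110 → shelf 1 (new)  [load 110/120]
  100 → shelf 2 (new)  [load 100/120]
  80 → shelf 3 (new)  [load 80/120]
  60 → shelf 4 (new)  [load 60/120]
  60 → shelf 4  [load 120/120]
  60 → shelf 5 (new)  [load 60/120]
  50 → shelf 5  [load 110/120]
  40 → shelf 3  [load 120/120]
  30 → shelf 6 (new)  [load 30/120]
  30 → shelf 6  [load 60/120]
  30 → shelf 6  [load 90/120]
6 shelves opened.

6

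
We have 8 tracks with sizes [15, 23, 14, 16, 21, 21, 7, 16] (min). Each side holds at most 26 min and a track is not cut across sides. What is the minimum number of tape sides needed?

Total = 23 + 21 + 21 + 16 + 16 + 15 + 14 + 7 = 133 min.
Lower bound: ⌈133/26⌉ = 6 tape sides.
Also, 7 tracks each exceed 13 min, and no two of those can share a side, so at least 7 tape sides are needed.
A packing using 7 tape sides:
  side 1: 23 = 23
  side 2: 21 = 21
  side 3: 21 = 21
  side 4: 16 + 7 = 23
  side 5: 16 = 16
  side 6: 15 = 15
  side 7: 14 = 14
This matches the lower bound, so 7 is optimal.

7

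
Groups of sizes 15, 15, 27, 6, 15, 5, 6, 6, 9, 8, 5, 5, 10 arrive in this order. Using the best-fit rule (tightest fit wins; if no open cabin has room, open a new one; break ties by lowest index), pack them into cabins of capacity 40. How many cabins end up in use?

4

  15 → cabin 1 (new)  [load 15/40]
  15 → cabin 1  [load 30/40]
  27 → cabin 2 (new)  [load 27/40]
  6 → cabin 1  [load 36/40]
  15 → cabin 3 (new)  [load 15/40]
  5 → cabin 2  [load 32/40]
  6 → cabin 2  [load 38/40]
  6 → cabin 3  [load 21/40]
  9 → cabin 3  [load 30/40]
  8 → cabin 3  [load 38/40]
  5 → cabin 4 (new)  [load 5/40]
  5 → cabin 4  [load 10/40]
  10 → cabin 4  [load 20/40]
4 cabins opened.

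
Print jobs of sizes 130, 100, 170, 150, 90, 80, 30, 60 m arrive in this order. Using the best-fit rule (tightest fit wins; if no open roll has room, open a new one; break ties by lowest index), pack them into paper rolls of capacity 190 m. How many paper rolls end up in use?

5

  130 → roll 1 (new)  [load 130/190]
  100 → roll 2 (new)  [load 100/190]
  170 → roll 3 (new)  [load 170/190]
  150 → roll 4 (new)  [load 150/190]
  90 → roll 2  [load 190/190]
  80 → roll 5 (new)  [load 80/190]
  30 → roll 4  [load 180/190]
  60 → roll 1  [load 190/190]
5 paper rolls opened.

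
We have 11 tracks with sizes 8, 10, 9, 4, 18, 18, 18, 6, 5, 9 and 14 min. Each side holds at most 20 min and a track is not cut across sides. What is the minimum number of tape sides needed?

Total = 18 + 18 + 18 + 14 + 10 + 9 + 9 + 8 + 6 + 5 + 4 = 119 min.
Lower bound: ⌈119/20⌉ = 6 tape sides.
A packing using 7 tape sides:
  side 1: 18 = 18
  side 2: 18 = 18
  side 3: 18 = 18
  side 4: 14 + 6 = 20
  side 5: 10 + 9 = 19
  side 6: 9 + 8 = 17
  side 7: 5 + 4 = 9
No arrangement into 6 tape sides stays within capacity, so 7 is optimal.

7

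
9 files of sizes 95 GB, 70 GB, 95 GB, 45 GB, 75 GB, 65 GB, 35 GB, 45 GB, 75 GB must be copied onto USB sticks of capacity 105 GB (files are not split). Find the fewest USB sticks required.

7

Total = 95 + 95 + 75 + 75 + 70 + 65 + 45 + 45 + 35 = 600 GB.
Lower bound: ⌈600/105⌉ = 6 USB sticks.
A packing using 7 USB sticks:
  USB stick 1: 95 = 95
  USB stick 2: 95 = 95
  USB stick 3: 75 = 75
  USB stick 4: 75 = 75
  USB stick 5: 70 + 35 = 105
  USB stick 6: 65 = 65
  USB stick 7: 45 + 45 = 90
No arrangement into 6 USB sticks stays within capacity, so 7 is optimal.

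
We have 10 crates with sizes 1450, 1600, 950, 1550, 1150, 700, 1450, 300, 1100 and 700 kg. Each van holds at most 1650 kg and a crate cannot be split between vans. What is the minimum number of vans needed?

Total = 1600 + 1550 + 1450 + 1450 + 1150 + 1100 + 950 + 700 + 700 + 300 = 10950 kg.
Lower bound: ⌈10950/1650⌉ = 7 vans.
A packing using 8 vans:
  van 1: 1600 = 1600
  van 2: 1550 = 1550
  van 3: 1450 = 1450
  van 4: 1450 = 1450
  van 5: 1150 + 300 = 1450
  van 6: 1100 = 1100
  van 7: 950 + 700 = 1650
  van 8: 700 = 700
No arrangement into 7 vans stays within capacity, so 8 is optimal.

8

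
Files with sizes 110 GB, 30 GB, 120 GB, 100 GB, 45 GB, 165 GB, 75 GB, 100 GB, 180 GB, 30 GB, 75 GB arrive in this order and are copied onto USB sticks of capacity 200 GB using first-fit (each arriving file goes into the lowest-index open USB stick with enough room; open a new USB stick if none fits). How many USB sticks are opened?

  110 → USB stick 1 (new)  [load 110/200]
  30 → USB stick 1  [load 140/200]
  120 → USB stick 2 (new)  [load 120/200]
  100 → USB stick 3 (new)  [load 100/200]
  45 → USB stick 1  [load 185/200]
  165 → USB stick 4 (new)  [load 165/200]
  75 → USB stick 2  [load 195/200]
  100 → USB stick 3  [load 200/200]
  180 → USB stick 5 (new)  [load 180/200]
  30 → USB stick 4  [load 195/200]
  75 → USB stick 6 (new)  [load 75/200]
6 USB sticks opened.

6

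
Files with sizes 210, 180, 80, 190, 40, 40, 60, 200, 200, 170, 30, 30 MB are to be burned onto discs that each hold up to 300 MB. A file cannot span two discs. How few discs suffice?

6

Total = 210 + 200 + 200 + 190 + 180 + 170 + 80 + 60 + 40 + 40 + 30 + 30 = 1430 MB.
Lower bound: ⌈1430/300⌉ = 5 discs.
Also, 6 files each exceed 150 MB, and no two of those can share a disc, so at least 6 discs are needed.
A packing using 6 discs:
  disc 1: 210 + 80 = 290
  disc 2: 200 + 60 + 40 = 300
  disc 3: 200 + 40 + 30 + 30 = 300
  disc 4: 190 = 190
  disc 5: 180 = 180
  disc 6: 170 = 170
This matches the lower bound, so 6 is optimal.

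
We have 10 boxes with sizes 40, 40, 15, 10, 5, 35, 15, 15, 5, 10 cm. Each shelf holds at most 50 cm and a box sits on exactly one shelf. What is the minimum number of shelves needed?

Total = 40 + 40 + 35 + 15 + 15 + 15 + 10 + 10 + 5 + 5 = 190 cm.
Lower bound: ⌈190/50⌉ = 4 shelves.
A packing using 4 shelves:
  shelf 1: 40 + 10 = 50
  shelf 2: 40 + 10 = 50
  shelf 3: 35 + 15 = 50
  shelf 4: 15 + 15 + 5 + 5 = 40
This matches the lower bound, so 4 is optimal.

4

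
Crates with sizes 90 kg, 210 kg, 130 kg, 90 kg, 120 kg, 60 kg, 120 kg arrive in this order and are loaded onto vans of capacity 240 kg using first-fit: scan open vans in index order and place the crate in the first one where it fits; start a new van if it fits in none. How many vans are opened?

4

  90 → van 1 (new)  [load 90/240]
  210 → van 2 (new)  [load 210/240]
  130 → van 1  [load 220/240]
  90 → van 3 (new)  [load 90/240]
  120 → van 3  [load 210/240]
  60 → van 4 (new)  [load 60/240]
  120 → van 4  [load 180/240]
4 vans opened.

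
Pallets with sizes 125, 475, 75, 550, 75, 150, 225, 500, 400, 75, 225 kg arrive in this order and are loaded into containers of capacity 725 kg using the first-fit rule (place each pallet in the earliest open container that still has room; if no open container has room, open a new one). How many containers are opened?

5

  125 → container 1 (new)  [load 125/725]
  475 → container 1  [load 600/725]
  75 → container 1  [load 675/725]
  550 → container 2 (new)  [load 550/725]
  75 → container 2  [load 625/725]
  150 → container 3 (new)  [load 150/725]
  225 → container 3  [load 375/725]
  500 → container 4 (new)  [load 500/725]
  400 → container 5 (new)  [load 400/725]
  75 → container 2  [load 700/725]
  225 → container 3  [load 600/725]
5 containers opened.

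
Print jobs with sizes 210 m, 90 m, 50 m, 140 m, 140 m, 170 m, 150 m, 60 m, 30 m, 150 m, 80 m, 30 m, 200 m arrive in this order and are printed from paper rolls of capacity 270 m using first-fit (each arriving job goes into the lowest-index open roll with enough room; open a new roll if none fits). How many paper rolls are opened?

  210 → roll 1 (new)  [load 210/270]
  90 → roll 2 (new)  [load 90/270]
  50 → roll 1  [load 260/270]
  140 → roll 2  [load 230/270]
  140 → roll 3 (new)  [load 140/270]
  170 → roll 4 (new)  [load 170/270]
  150 → roll 5 (new)  [load 150/270]
  60 → roll 3  [load 200/270]
  30 → roll 2  [load 260/270]
  150 → roll 6 (new)  [load 150/270]
  80 → roll 4  [load 250/270]
  30 → roll 3  [load 230/270]
  200 → roll 7 (new)  [load 200/270]
7 paper rolls opened.

7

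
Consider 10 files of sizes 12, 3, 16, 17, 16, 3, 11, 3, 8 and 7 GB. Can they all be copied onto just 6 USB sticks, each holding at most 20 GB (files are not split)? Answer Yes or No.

Yes

A valid assignment using 5 USB sticks:
  USB stick 1: 17 + 3 = 20
  USB stick 2: 16 + 3 = 19
  USB stick 3: 16 + 3 = 19
  USB stick 4: 12 + 8 = 20
  USB stick 5: 11 + 7 = 18
That uses only 5 ≤ 6, so 6 USB sticks are enough.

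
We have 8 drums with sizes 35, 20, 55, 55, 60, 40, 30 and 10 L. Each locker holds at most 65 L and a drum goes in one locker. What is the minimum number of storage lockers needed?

Total = 60 + 55 + 55 + 40 + 35 + 30 + 20 + 10 = 305 L.
Lower bound: ⌈305/65⌉ = 5 storage lockers.
A packing using 5 storage lockers:
  locker 1: 60 = 60
  locker 2: 55 + 10 = 65
  locker 3: 55 = 55
  locker 4: 40 + 20 = 60
  locker 5: 35 + 30 = 65
This matches the lower bound, so 5 is optimal.

5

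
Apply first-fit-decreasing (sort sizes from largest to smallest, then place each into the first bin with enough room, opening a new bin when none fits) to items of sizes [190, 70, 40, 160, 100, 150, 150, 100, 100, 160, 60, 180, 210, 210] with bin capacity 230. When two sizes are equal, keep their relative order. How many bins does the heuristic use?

10

Sorted descending: 210, 210, 190, 180, 160, 160, 150, 150, 100, 100, 100, 70, 60, 40.
  210 → bin 1 (new)  [load 210/230]
  210 → bin 2 (new)  [load 210/230]
  190 → bin 3 (new)  [load 190/230]
  180 → bin 4 (new)  [load 180/230]
  160 → bin 5 (new)  [load 160/230]
  160 → bin 6 (new)  [load 160/230]
  150 → bin 7 (new)  [load 150/230]
  150 → bin 8 (new)  [load 150/230]
  100 → bin 9 (new)  [load 100/230]
  100 → bin 9  [load 200/230]
  100 → bin 10 (new)  [load 100/230]
  70 → bin 5  [load 230/230]
  60 → bin 6  [load 220/230]
  40 → bin 3  [load 230/230]
10 bins opened.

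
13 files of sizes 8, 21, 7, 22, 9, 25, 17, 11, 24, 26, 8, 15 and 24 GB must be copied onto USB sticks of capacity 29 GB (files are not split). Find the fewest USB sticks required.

Total = 26 + 25 + 24 + 24 + 22 + 21 + 17 + 15 + 11 + 9 + 8 + 8 + 7 = 217 GB.
Lower bound: ⌈217/29⌉ = 8 USB sticks.
A packing using 9 USB sticks:
  USB stick 1: 26 = 26
  USB stick 2: 25 = 25
  USB stick 3: 24 = 24
  USB stick 4: 24 = 24
  USB stick 5: 22 + 7 = 29
  USB stick 6: 21 + 8 = 29
  USB stick 7: 17 + 11 = 28
  USB stick 8: 15 + 9 = 24
  USB stick 9: 8 = 8
No arrangement into 8 USB sticks stays within capacity, so 9 is optimal.

9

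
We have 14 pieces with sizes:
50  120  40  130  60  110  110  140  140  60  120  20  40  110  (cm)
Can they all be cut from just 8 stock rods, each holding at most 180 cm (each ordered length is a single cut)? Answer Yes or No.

Yes

A valid assignment using 8 stock rods:
  stock rod 1: 140 + 40 = 180
  stock rod 2: 140 + 40 = 180
  stock rod 3: 130 + 50 = 180
  stock rod 4: 120 + 60 = 180
  stock rod 5: 120 + 60 = 180
  stock rod 6: 110 + 20 = 130
  stock rod 7: 110 = 110
  stock rod 8: 110 = 110
Every load is within 180 cm, so 8 stock rods suffice.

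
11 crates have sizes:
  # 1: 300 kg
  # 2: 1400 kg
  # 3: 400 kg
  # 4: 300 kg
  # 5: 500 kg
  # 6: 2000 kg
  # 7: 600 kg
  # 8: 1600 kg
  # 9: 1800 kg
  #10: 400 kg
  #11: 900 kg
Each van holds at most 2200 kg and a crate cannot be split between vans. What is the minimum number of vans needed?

5

Total = 2000 + 1800 + 1600 + 1400 + 900 + 600 + 500 + 400 + 400 + 300 + 300 = 10200 kg.
Lower bound: ⌈10200/2200⌉ = 5 vans.
A packing using 5 vans:
  van 1: 2000 = 2000
  van 2: 1800 + 400 = 2200
  van 3: 1600 + 600 = 2200
  van 4: 1400 + 500 + 300 = 2200
  van 5: 900 + 400 + 300 = 1600
This matches the lower bound, so 5 is optimal.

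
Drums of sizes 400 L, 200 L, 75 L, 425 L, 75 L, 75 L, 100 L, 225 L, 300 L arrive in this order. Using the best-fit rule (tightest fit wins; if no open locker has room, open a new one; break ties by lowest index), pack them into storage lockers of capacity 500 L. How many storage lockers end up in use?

5

  400 → locker 1 (new)  [load 400/500]
  200 → locker 2 (new)  [load 200/500]
  75 → locker 1  [load 475/500]
  425 → locker 3 (new)  [load 425/500]
  75 → locker 3  [load 500/500]
  75 → locker 2  [load 275/500]
  100 → locker 2  [load 375/500]
  225 → locker 4 (new)  [load 225/500]
  300 → locker 5 (new)  [load 300/500]
5 storage lockers opened.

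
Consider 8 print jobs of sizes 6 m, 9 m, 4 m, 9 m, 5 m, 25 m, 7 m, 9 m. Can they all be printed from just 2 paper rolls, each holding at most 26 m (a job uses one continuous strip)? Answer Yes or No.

Total = 74 m; ⌈74/26⌉ = 3.
At least 3 paper rolls are required, but only 2 are allowed.

No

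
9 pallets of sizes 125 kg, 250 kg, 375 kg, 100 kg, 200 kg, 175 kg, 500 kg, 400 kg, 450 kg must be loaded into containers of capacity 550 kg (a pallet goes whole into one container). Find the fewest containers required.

Total = 500 + 450 + 400 + 375 + 250 + 200 + 175 + 125 + 100 = 2575 kg.
Lower bound: ⌈2575/550⌉ = 5 containers.
A packing using 5 containers:
  container 1: 500 = 500
  container 2: 450 + 100 = 550
  container 3: 400 + 125 = 525
  container 4: 375 + 175 = 550
  container 5: 250 + 200 = 450
This matches the lower bound, so 5 is optimal.

5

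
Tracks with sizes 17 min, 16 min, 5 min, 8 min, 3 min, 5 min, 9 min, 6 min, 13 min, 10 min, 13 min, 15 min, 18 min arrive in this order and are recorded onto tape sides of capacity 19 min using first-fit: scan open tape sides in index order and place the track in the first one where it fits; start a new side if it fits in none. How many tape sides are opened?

  17 → side 1 (new)  [load 17/19]
  16 → side 2 (new)  [load 16/19]
  5 → side 3 (new)  [load 5/19]
  8 → side 3  [load 13/19]
  3 → side 2  [load 19/19]
  5 → side 3  [load 18/19]
  9 → side 4 (new)  [load 9/19]
  6 → side 4  [load 15/19]
  13 → side 5 (new)  [load 13/19]
  10 → side 6 (new)  [load 10/19]
  13 → side 7 (new)  [load 13/19]
  15 → side 8 (new)  [load 15/19]
  18 → side 9 (new)  [load 18/19]
9 tape sides opened.

9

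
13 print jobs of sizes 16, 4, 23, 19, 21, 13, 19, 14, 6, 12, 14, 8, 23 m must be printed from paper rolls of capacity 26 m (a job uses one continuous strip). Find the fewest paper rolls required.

9

Total = 23 + 23 + 21 + 19 + 19 + 16 + 14 + 14 + 13 + 12 + 8 + 6 + 4 = 192 m.
Lower bound: ⌈192/26⌉ = 8 paper rolls.
A packing using 9 paper rolls:
  roll 1: 23 = 23
  roll 2: 23 = 23
  roll 3: 21 + 4 = 25
  roll 4: 19 + 6 = 25
  roll 5: 19 = 19
  roll 6: 16 + 8 = 24
  roll 7: 14 + 12 = 26
  roll 8: 14 = 14
  roll 9: 13 = 13
No arrangement into 8 paper rolls stays within capacity, so 9 is optimal.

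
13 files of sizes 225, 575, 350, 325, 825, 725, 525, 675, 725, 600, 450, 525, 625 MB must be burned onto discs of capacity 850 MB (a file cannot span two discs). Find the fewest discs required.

Total = 825 + 725 + 725 + 675 + 625 + 600 + 575 + 525 + 525 + 450 + 350 + 325 + 225 = 7150 MB.
Lower bound: ⌈7150/850⌉ = 9 discs.
Also, 10 files each exceed 425 MB, and no two of those can share a disc, so at least 10 discs are needed.
A packing using 10 discs:
  disc 1: 825 = 825
  disc 2: 725 = 725
  disc 3: 725 = 725
  disc 4: 675 = 675
  disc 5: 625 + 225 = 850
  disc 6: 600 = 600
  disc 7: 575 = 575
  disc 8: 525 + 325 = 850
  disc 9: 525 = 525
  disc 10: 450 + 350 = 800
This matches the lower bound, so 10 is optimal.

10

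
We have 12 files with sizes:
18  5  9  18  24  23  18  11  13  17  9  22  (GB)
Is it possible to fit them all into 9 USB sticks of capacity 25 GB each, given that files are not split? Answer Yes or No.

A valid assignment using 9 USB sticks:
  USB stick 1: 24 = 24
  USB stick 2: 23 = 23
  USB stick 3: 22 = 22
  USB stick 4: 18 + 5 = 23
  USB stick 5: 18 = 18
  USB stick 6: 18 = 18
  USB stick 7: 17 = 17
  USB stick 8: 13 + 11 = 24
  USB stick 9: 9 + 9 = 18
Every load is within 25 GB, so 9 USB sticks suffice.

Yes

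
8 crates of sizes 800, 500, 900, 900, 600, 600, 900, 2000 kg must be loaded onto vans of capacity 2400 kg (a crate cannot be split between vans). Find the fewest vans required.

4

Total = 2000 + 900 + 900 + 900 + 800 + 600 + 600 + 500 = 7200 kg.
Lower bound: ⌈7200/2400⌉ = 3 vans.
A packing using 4 vans:
  van 1: 2000 = 2000
  van 2: 900 + 900 + 600 = 2400
  van 3: 900 + 800 + 600 = 2300
  van 4: 500 = 500
No arrangement into 3 vans stays within capacity, so 4 is optimal.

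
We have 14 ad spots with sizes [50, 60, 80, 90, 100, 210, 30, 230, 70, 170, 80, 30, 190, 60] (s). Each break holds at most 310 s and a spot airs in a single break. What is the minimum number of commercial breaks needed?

Total = 230 + 210 + 190 + 170 + 100 + 90 + 80 + 80 + 70 + 60 + 60 + 50 + 30 + 30 = 1450 s.
Lower bound: ⌈1450/310⌉ = 5 commercial breaks.
A packing using 5 commercial breaks:
  break 1: 230 + 80 = 310
  break 2: 210 + 100 = 310
  break 3: 190 + 90 + 30 = 310
  break 4: 170 + 80 + 60 = 310
  break 5: 70 + 60 + 50 + 30 = 210
This matches the lower bound, so 5 is optimal.

5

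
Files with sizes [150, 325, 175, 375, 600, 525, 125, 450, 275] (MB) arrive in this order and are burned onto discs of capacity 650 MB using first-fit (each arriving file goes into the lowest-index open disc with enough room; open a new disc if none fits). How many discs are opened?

6

  150 → disc 1 (new)  [load 150/650]
  325 → disc 1  [load 475/650]
  175 → disc 1  [load 650/650]
  375 → disc 2 (new)  [load 375/650]
  600 → disc 3 (new)  [load 600/650]
  525 → disc 4 (new)  [load 525/650]
  125 → disc 2  [load 500/650]
  450 → disc 5 (new)  [load 450/650]
  275 → disc 6 (new)  [load 275/650]
6 discs opened.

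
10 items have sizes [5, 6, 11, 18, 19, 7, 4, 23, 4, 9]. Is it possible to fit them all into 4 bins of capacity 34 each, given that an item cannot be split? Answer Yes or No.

A valid assignment using 4 bins:
  bin 1: 23 + 11 = 34
  bin 2: 19 + 9 + 6 = 34
  bin 3: 18 + 7 + 5 + 4 = 34
  bin 4: 4 = 4
Every load is within 34, so 4 bins suffice.

Yes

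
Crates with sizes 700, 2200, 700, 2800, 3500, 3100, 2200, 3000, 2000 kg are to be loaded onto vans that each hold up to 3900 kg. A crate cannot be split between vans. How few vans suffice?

Total = 3500 + 3100 + 3000 + 2800 + 2200 + 2200 + 2000 + 700 + 700 = 20200 kg.
Lower bound: ⌈20200/3900⌉ = 6 vans.
Also, 7 crates each exceed 1950 kg, and no two of those can share a van, so at least 7 vans are needed.
A packing using 7 vans:
  van 1: 3500 = 3500
  van 2: 3100 + 700 = 3800
  van 3: 3000 + 700 = 3700
  van 4: 2800 = 2800
  van 5: 2200 = 2200
  van 6: 2200 = 2200
  van 7: 2000 = 2000
This matches the lower bound, so 7 is optimal.

7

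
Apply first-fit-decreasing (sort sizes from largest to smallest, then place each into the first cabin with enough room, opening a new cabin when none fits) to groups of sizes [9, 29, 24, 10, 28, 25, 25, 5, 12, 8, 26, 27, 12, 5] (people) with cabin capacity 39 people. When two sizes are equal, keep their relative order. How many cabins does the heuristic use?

Sorted descending: 29, 28, 27, 26, 25, 25, 24, 12, 12, 10, 9, 8, 5, 5.
  29 → cabin 1 (new)  [load 29/39]
  28 → cabin 2 (new)  [load 28/39]
  27 → cabin 3 (new)  [load 27/39]
  26 → cabin 4 (new)  [load 26/39]
  25 → cabin 5 (new)  [load 25/39]
  25 → cabin 6 (new)  [load 25/39]
  24 → cabin 7 (new)  [load 24/39]
  12 → cabin 3  [load 39/39]
  12 → cabin 4  [load 38/39]
  10 → cabin 1  [load 39/39]
  9 → cabin 2  [load 37/39]
  8 → cabin 5  [load 33/39]
  5 → cabin 5  [load 38/39]
  5 → cabin 6  [load 30/39]
7 cabins opened.

7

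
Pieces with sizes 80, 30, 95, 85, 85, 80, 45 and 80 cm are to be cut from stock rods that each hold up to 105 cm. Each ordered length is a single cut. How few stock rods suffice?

Total = 95 + 85 + 85 + 80 + 80 + 80 + 45 + 30 = 580 cm.
Lower bound: ⌈580/105⌉ = 6 stock rods.
A packing using 7 stock rods:
  stock rod 1: 95 = 95
  stock rod 2: 85 = 85
  stock rod 3: 85 = 85
  stock rod 4: 80 = 80
  stock rod 5: 80 = 80
  stock rod 6: 80 = 80
  stock rod 7: 45 + 30 = 75
No arrangement into 6 stock rods stays within capacity, so 7 is optimal.

7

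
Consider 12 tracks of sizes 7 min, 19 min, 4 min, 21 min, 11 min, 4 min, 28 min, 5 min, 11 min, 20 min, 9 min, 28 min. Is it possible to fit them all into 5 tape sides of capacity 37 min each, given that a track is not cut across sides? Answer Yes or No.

Yes

A valid assignment using 5 tape sides:
  side 1: 28 + 9 = 37
  side 2: 28 + 7 = 35
  side 3: 21 + 11 + 5 = 37
  side 4: 20 + 11 + 4 = 35
  side 5: 19 + 4 = 23
Every load is within 37 min, so 5 tape sides suffice.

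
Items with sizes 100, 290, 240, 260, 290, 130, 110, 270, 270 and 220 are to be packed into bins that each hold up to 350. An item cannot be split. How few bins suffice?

8

Total = 290 + 290 + 270 + 270 + 260 + 240 + 220 + 130 + 110 + 100 = 2180.
Lower bound: ⌈2180/350⌉ = 7 bins.
A packing using 8 bins:
  bin 1: 290 = 290
  bin 2: 290 = 290
  bin 3: 270 = 270
  bin 4: 270 = 270
  bin 5: 260 = 260
  bin 6: 240 + 110 = 350
  bin 7: 220 + 130 = 350
  bin 8: 100 = 100
No arrangement into 7 bins stays within capacity, so 8 is optimal.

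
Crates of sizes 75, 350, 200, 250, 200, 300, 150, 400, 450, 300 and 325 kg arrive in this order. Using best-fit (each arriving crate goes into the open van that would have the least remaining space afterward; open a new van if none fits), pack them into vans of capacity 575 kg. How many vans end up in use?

7

  75 → van 1 (new)  [load 75/575]
  350 → van 1  [load 425/575]
  200 → van 2 (new)  [load 200/575]
  250 → van 2  [load 450/575]
  200 → van 3 (new)  [load 200/575]
  300 → van 3  [load 500/575]
  150 → van 1  [load 575/575]
  400 → van 4 (new)  [load 400/575]
  450 → van 5 (new)  [load 450/575]
  300 → van 6 (new)  [load 300/575]
  325 → van 7 (new)  [load 325/575]
7 vans opened.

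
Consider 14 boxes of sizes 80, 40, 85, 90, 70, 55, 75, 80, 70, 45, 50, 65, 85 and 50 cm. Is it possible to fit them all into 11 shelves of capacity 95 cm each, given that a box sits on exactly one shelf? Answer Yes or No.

No

Total = 940 cm; ⌈940/95⌉ = 10.
12 boxes each exceed half the capacity and cannot share a shelf, forcing at least 12 shelves.
At least 12 shelves are required, but only 11 are allowed.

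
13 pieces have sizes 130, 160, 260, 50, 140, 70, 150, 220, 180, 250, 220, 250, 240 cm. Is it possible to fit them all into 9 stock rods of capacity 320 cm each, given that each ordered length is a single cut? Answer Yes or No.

A valid assignment using 9 stock rods:
  stock rod 1: 260 + 50 = 310
  stock rod 2: 250 + 70 = 320
  stock rod 3: 250 = 250
  stock rod 4: 240 = 240
  stock rod 5: 220 = 220
  stock rod 6: 220 = 220
  stock rod 7: 180 + 140 = 320
  stock rod 8: 160 + 150 = 310
  stock rod 9: 130 = 130
Every load is within 320 cm, so 9 stock rods suffice.

Yes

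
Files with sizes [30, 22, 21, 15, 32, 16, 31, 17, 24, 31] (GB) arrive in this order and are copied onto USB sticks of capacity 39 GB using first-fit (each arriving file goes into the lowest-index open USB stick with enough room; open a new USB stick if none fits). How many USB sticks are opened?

8

  30 → USB stick 1 (new)  [load 30/39]
  22 → USB stick 2 (new)  [load 22/39]
  21 → USB stick 3 (new)  [load 21/39]
  15 → USB stick 2  [load 37/39]
  32 → USB stick 4 (new)  [load 32/39]
  16 → USB stick 3  [load 37/39]
  31 → USB stick 5 (new)  [load 31/39]
  17 → USB stick 6 (new)  [load 17/39]
  24 → USB stick 7 (new)  [load 24/39]
  31 → USB stick 8 (new)  [load 31/39]
8 USB sticks opened.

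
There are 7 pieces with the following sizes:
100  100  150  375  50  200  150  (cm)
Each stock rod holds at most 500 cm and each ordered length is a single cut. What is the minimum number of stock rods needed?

3

Total = 375 + 200 + 150 + 150 + 100 + 100 + 50 = 1125 cm.
Lower bound: ⌈1125/500⌉ = 3 stock rods.
A packing using 3 stock rods:
  stock rod 1: 375 + 100 = 475
  stock rod 2: 200 + 150 + 150 = 500
  stock rod 3: 100 + 50 = 150
This matches the lower bound, so 3 is optimal.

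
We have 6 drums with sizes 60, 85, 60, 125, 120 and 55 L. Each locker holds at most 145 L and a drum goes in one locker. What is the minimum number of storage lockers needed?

Total = 125 + 120 + 85 + 60 + 60 + 55 = 505 L.
Lower bound: ⌈505/145⌉ = 4 storage lockers.
A packing using 4 storage lockers:
  locker 1: 125 = 125
  locker 2: 120 = 120
  locker 3: 85 + 60 = 145
  locker 4: 60 + 55 = 115
This matches the lower bound, so 4 is optimal.

4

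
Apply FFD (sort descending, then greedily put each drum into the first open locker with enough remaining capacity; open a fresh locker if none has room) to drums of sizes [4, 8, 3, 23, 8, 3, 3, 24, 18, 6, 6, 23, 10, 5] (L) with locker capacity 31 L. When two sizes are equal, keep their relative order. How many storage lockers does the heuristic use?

Sorted descending: 24, 23, 23, 18, 10, 8, 8, 6, 6, 5, 4, 3, 3, 3.
  24 → locker 1 (new)  [load 24/31]
  23 → locker 2 (new)  [load 23/31]
  23 → locker 3 (new)  [load 23/31]
  18 → locker 4 (new)  [load 18/31]
  10 → locker 4  [load 28/31]
  8 → locker 2  [load 31/31]
  8 → locker 3  [load 31/31]
  6 → locker 1  [load 30/31]
  6 → locker 5 (new)  [load 6/31]
  5 → locker 5  [load 11/31]
  4 → locker 5  [load 15/31]
  3 → locker 4  [load 31/31]
  3 → locker 5  [load 18/31]
  3 → locker 5  [load 21/31]
5 storage lockers opened.

5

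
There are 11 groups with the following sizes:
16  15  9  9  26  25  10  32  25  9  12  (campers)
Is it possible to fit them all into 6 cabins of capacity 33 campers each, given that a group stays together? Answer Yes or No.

No

Total = 188 campers; ⌈188/33⌉ = 6.
The bound of 6 does not rule out 6, but exhaustive search shows no assignment into 6 cabins of capacity 33 campers exists — the minimum is 7.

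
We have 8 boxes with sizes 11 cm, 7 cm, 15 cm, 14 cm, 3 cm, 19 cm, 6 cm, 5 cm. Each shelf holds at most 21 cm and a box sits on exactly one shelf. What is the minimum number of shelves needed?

Total = 19 + 15 + 14 + 11 + 7 + 6 + 5 + 3 = 80 cm.
Lower bound: ⌈80/21⌉ = 4 shelves.
A packing using 4 shelves:
  shelf 1: 19 = 19
  shelf 2: 15 + 6 = 21
  shelf 3: 14 + 7 = 21
  shelf 4: 11 + 5 + 3 = 19
This matches the lower bound, so 4 is optimal.

4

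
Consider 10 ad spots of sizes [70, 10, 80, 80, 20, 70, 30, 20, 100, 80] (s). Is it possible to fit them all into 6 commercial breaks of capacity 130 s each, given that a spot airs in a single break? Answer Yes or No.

Yes

A valid assignment using 6 commercial breaks:
  break 1: 100 + 30 = 130
  break 2: 80 + 20 + 20 + 10 = 130
  break 3: 80 = 80
  break 4: 80 = 80
  break 5: 70 = 70
  break 6: 70 = 70
Every load is within 130 s, so 6 commercial breaks suffice.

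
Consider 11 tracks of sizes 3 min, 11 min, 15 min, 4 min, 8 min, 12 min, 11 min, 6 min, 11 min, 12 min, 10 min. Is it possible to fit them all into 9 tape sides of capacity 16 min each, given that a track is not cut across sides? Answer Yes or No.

Yes

A valid assignment using 8 tape sides:
  side 1: 15 = 15
  side 2: 12 + 4 = 16
  side 3: 12 + 3 = 15
  side 4: 11 = 11
  side 5: 11 = 11
  side 6: 11 = 11
  side 7: 10 + 6 = 16
  side 8: 8 = 8
That uses only 8 ≤ 9, so 9 tape sides are enough.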